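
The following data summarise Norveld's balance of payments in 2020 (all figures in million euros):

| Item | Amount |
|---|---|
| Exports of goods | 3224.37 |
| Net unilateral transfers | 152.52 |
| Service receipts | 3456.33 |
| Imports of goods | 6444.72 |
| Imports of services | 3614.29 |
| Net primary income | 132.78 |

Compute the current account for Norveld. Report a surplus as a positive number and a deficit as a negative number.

-3093.01

Goods balance = 3224.37 - 6444.72 = -3220.35
Services balance = 3456.33 - 3614.29 = -157.96
Trade balance (goods + services) = -3220.35 + (-157.96) = -3378.31
Net primary income = 132.78
Net secondary income = 152.52
Current account = -3378.31 + 132.78 + 152.52 = -3093.01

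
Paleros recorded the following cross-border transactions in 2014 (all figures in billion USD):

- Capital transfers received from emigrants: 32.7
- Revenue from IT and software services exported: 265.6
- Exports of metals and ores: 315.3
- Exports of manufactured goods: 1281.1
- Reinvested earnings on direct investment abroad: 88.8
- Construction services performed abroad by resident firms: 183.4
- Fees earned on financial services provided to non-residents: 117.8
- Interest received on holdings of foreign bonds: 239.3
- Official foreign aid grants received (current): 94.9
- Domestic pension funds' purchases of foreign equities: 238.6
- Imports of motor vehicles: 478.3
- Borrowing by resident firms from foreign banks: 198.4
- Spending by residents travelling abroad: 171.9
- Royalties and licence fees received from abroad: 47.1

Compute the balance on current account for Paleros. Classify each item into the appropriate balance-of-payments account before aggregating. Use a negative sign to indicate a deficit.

Goods: -478.3 + 315.3 + 1281.1 = 1118.1
Services: 47.1 + 117.8 + 265.6 + 183.4 - 171.9 = 442.0
Primary income: 88.8 + 239.3 = 328.1
Secondary income: 94.9
Current account = 1118.1 + 442.0 + 328.1 + 94.9 = 1983.1
(Excluded from the current account — capital account: capital transfers received from emigrants 32.7; financial account: domestic pension funds' purchases of foreign equities 238.6, borrowing by resident firms from foreign banks 198.4.)

1983.1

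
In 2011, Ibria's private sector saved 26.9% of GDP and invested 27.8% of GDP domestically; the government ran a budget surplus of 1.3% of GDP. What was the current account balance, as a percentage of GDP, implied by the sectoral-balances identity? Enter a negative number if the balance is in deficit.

0.4

By the sectoral-balances identity, CA = (S_private - I) + (T - G).
Private balance = 26.9 - 27.8 = -0.9
Government balance (T - G) = 1.3
CA = -0.9 + 1.3 = 0.4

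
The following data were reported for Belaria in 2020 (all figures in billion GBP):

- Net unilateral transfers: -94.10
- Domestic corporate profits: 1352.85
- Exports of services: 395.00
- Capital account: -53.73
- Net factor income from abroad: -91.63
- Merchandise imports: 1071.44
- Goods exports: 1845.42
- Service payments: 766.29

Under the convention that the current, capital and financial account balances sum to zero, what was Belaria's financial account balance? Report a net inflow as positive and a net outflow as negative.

Goods balance = 1845.42 - 1071.44 = 773.98
Services balance = 395.00 - 766.29 = -371.29
Trade balance (goods + services) = 773.98 + (-371.29) = 402.69
Net primary income = -91.63
Net secondary income = -94.10
Current account = 402.69 + (-91.63) + (-94.10) = 216.96
Financial account = -(216.96 + (-53.73)) = -163.23

-163.23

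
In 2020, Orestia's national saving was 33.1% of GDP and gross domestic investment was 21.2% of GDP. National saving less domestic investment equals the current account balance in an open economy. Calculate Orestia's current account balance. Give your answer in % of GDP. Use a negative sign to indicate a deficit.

11.9

CA = S - I = 33.1 - 21.2 = 11.9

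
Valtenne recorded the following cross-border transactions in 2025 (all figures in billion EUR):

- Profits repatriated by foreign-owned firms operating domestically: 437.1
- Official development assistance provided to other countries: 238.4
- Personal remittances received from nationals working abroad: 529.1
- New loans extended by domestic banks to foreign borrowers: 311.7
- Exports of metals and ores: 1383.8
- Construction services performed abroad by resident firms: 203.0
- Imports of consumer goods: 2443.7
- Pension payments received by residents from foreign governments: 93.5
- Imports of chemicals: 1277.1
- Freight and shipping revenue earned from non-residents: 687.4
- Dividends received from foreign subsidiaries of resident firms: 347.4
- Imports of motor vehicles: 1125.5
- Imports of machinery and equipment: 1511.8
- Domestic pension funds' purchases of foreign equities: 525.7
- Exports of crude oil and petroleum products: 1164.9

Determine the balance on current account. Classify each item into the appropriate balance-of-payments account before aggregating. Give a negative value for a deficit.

Goods: -1125.5 + 1383.8 - 2443.7 - 1277.1 + 1164.9 - 1511.8 = -3809.4
Services: 203.0 + 687.4 = 890.4
Primary income: 347.4 - 437.1 = -89.7
Secondary income: 93.5 - 238.4 + 529.1 = 384.2
Current account = (-3809.4) + 890.4 + (-89.7) + 384.2 = -2624.5
(Excluded from the current account — financial account: new loans extended by domestic banks to foreign borrowers 311.7, domestic pension funds' purchases of foreign equities 525.7.)

-2624.5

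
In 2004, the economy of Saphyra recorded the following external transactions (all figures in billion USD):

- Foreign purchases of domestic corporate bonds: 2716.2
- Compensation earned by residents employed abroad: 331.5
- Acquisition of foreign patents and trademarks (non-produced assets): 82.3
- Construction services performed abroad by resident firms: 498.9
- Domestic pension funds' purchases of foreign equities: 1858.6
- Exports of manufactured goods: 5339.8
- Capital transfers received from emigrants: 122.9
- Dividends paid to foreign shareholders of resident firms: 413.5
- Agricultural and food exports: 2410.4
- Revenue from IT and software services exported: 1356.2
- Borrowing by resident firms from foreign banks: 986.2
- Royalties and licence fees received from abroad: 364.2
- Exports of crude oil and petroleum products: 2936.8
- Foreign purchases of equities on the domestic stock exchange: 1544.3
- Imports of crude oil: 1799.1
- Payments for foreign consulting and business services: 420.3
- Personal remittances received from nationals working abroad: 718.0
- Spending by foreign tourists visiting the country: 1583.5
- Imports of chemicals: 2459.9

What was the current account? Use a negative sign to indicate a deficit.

10446.5

Goods: -1799.1 + 2936.8 + 5339.8 - 2459.9 + 2410.4 = 6428.0
Services: 1583.5 + 498.9 + 1356.2 + 364.2 - 420.3 = 3382.5
Primary income: -413.5 + 331.5 = -82.0
Secondary income: 718.0
Current account = 6428.0 + 3382.5 + (-82.0) + 718.0 = 10446.5
(Excluded from the current account — financial account: foreign purchases of domestic corporate bonds 2716.2, domestic pension funds' purchases of foreign equities 1858.6, borrowing by resident firms from foreign banks 986.2, foreign purchases of equities on the domestic stock exchange 1544.3; capital account: acquisition of foreign patents and trademarks (non-produced assets) 82.3, capital transfers received from emigrants 122.9.)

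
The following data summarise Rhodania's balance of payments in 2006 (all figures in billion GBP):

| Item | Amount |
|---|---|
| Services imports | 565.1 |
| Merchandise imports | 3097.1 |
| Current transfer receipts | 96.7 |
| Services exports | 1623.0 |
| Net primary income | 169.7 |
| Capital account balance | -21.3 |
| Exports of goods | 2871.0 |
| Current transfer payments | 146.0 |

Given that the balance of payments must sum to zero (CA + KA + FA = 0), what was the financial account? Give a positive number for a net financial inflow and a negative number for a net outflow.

-930.9

Goods balance = 2871.0 - 3097.1 = -226.1
Services balance = 1623.0 - 565.1 = 1057.9
Trade balance (goods + services) = -226.1 + 1057.9 = 831.8
Net primary income = 169.7
Net secondary income = 96.7 - 146.0 = -49.3
Current account = 831.8 + 169.7 + (-49.3) = 952.2
Financial account = -(952.2 + (-21.3)) = -930.9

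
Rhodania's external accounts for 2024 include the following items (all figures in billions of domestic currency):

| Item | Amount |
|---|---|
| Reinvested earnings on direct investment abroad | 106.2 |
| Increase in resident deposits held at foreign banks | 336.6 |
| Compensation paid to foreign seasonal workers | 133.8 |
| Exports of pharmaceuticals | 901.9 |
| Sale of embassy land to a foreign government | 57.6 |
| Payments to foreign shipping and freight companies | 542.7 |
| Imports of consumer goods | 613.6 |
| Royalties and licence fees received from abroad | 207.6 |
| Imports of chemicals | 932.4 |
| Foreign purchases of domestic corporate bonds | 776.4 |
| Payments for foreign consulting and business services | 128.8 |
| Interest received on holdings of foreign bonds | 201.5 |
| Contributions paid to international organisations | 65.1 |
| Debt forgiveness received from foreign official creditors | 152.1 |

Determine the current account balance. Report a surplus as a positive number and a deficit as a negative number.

Goods: 901.9 - 932.4 - 613.6 = -644.1
Services: -128.8 + 207.6 - 542.7 = -463.9
Primary income: 106.2 + 201.5 - 133.8 = 173.9
Secondary income: -65.1
Current account = (-644.1) + (-463.9) + 173.9 + (-65.1) = -999.2
(Excluded from the current account — financial account: increase in resident deposits held at foreign banks 336.6, foreign purchases of domestic corporate bonds 776.4; capital account: sale of embassy land to a foreign government 57.6, debt forgiveness received from foreign official creditors 152.1.)

-999.2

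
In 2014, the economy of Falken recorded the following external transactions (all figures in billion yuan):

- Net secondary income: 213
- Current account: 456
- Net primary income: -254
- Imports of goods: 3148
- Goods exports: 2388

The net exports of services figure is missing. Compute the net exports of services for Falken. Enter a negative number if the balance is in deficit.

Current account = goods balance + services balance + net primary income + net secondary income
Sum of the known components = -801
Net exports of services = CA - (known components) = 456 - (-801) = 1257

1257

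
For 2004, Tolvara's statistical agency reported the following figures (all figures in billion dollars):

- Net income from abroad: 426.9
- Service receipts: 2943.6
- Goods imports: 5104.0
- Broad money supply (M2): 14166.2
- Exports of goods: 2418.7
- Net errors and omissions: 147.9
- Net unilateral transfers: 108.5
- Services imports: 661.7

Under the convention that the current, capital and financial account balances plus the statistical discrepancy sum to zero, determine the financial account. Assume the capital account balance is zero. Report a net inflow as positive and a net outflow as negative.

Goods balance = 2418.7 - 5104.0 = -2685.3
Services balance = 2943.6 - 661.7 = 2281.9
Trade balance (goods + services) = -2685.3 + 2281.9 = -403.4
Net primary income = 426.9
Net secondary income = 108.5
Current account = -403.4 + 426.9 + 108.5 = 132.0
Financial account = -(132.0 + 147.9) = -279.9

-279.9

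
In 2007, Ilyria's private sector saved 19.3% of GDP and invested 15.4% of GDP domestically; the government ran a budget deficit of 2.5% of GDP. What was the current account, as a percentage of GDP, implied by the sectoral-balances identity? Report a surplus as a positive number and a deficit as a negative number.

By the sectoral-balances identity, CA = (S_private - I) + (T - G).
Private balance = 19.3 - 15.4 = 3.9
Government balance (T - G) = -2.5
CA = 3.9 + (-2.5) = 1.4

1.4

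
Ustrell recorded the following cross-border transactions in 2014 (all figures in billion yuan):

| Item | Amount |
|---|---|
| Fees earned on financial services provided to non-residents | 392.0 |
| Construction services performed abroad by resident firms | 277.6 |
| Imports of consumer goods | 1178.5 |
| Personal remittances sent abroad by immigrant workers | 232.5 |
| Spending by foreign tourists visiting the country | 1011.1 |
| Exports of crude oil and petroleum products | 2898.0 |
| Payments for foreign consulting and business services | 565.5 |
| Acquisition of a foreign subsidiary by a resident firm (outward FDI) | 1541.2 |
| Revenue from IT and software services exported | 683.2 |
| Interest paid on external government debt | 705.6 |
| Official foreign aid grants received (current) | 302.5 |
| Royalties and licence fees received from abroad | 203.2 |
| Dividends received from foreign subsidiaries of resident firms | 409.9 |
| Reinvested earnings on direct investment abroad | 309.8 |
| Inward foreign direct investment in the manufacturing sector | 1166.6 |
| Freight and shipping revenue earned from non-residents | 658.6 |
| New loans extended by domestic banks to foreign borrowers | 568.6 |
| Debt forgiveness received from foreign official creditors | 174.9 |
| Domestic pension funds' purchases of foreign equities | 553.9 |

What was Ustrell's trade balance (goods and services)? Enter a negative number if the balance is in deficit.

Goods: -1178.5 + 2898.0 = 1719.5
Services: -565.5 + 683.2 + 658.6 + 203.2 + 392.0 + 1011.1 + 277.6 = 2660.2
Trade balance = 1719.5 + 2660.2 = 4379.7
(Excluded from the trade balance — secondary income: personal remittances sent abroad by immigrant workers 232.5, official foreign aid grants received (current) 302.5; financial account: acquisition of a foreign subsidiary by a resident firm (outward FDI) 1541.2, inward foreign direct investment in the manufacturing sector 1166.6, new loans extended by domestic banks to foreign borrowers 568.6, domestic pension funds' purchases of foreign equities 553.9; primary income: interest paid on external government debt 705.6, dividends received from foreign subsidiaries of resident firms 409.9, reinvested earnings on direct investment abroad 309.8; capital account: debt forgiveness received from foreign official creditors 174.9.)

4379.7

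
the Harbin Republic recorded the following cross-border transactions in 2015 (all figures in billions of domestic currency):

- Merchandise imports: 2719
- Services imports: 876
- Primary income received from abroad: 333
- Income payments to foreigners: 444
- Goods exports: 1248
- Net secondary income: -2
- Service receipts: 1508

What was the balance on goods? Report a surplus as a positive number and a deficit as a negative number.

Goods balance = 1248 - 2719 = -1471

-1471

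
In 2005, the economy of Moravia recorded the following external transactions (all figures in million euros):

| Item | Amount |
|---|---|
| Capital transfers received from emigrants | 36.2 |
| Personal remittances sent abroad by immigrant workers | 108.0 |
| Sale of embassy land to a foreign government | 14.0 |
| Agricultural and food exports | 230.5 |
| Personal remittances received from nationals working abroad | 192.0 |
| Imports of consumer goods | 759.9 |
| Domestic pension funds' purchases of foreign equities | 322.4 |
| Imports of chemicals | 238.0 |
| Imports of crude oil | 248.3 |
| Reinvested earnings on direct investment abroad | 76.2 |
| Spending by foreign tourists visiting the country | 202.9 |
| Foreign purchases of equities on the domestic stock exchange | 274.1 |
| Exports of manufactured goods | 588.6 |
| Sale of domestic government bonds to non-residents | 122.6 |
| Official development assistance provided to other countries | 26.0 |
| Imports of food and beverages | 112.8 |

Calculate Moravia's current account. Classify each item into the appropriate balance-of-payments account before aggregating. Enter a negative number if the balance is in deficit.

-202.8

Goods: -759.9 + 230.5 - 248.3 + 588.6 - 112.8 - 238.0 = -539.9
Services: 202.9
Primary income: 76.2
Secondary income: 192.0 - 108.0 - 26.0 = 58.0
Current account = (-539.9) + 202.9 + 76.2 + 58.0 = -202.8
(Excluded from the current account — capital account: capital transfers received from emigrants 36.2, sale of embassy land to a foreign government 14.0; financial account: domestic pension funds' purchases of foreign equities 322.4, foreign purchases of equities on the domestic stock exchange 274.1, sale of domestic government bonds to non-residents 122.6.)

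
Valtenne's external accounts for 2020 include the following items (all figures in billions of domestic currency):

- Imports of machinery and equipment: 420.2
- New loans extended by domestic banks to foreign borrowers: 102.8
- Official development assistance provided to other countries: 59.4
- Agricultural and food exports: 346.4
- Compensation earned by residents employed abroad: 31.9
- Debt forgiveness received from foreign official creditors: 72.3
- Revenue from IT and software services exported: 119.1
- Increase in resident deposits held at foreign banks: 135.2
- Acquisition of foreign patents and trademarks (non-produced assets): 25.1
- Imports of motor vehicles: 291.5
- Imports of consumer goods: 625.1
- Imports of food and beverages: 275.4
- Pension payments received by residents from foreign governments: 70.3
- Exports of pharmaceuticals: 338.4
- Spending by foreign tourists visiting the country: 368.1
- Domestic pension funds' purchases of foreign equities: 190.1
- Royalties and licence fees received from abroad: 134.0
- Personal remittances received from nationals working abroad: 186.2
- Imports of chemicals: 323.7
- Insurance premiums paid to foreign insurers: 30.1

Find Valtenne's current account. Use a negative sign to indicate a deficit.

Goods: -323.7 + 338.4 - 275.4 + 346.4 - 625.1 - 420.2 - 291.5 = -1251.1
Services: 119.1 + 134.0 + 368.1 - 30.1 = 591.1
Primary income: 31.9
Secondary income: 186.2 - 59.4 + 70.3 = 197.1
Current account = (-1251.1) + 591.1 + 31.9 + 197.1 = -431.0
(Excluded from the current account — financial account: new loans extended by domestic banks to foreign borrowers 102.8, increase in resident deposits held at foreign banks 135.2, domestic pension funds' purchases of foreign equities 190.1; capital account: debt forgiveness received from foreign official creditors 72.3, acquisition of foreign patents and trademarks (non-produced assets) 25.1.)

-431.0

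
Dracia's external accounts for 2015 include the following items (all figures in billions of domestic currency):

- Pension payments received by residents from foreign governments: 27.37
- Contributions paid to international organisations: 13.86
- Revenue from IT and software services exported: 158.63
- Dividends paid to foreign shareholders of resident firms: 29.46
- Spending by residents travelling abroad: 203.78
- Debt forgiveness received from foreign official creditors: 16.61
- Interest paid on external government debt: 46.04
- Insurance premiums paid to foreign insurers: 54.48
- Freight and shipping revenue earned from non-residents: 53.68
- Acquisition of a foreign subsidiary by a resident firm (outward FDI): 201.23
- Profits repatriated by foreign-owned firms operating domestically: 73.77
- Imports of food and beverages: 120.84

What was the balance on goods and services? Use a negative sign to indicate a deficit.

-166.79

Goods: -120.84
Services: -203.78 + 158.63 - 54.48 + 53.68 = -45.95
Trade balance = -120.84 + (-45.95) = -166.79
(Excluded from the trade balance — secondary income: pension payments received by residents from foreign governments 27.37, contributions paid to international organisations 13.86; primary income: dividends paid to foreign shareholders of resident firms 29.46, interest paid on external government debt 46.04, profits repatriated by foreign-owned firms operating domestically 73.77; capital account: debt forgiveness received from foreign official creditors 16.61; financial account: acquisition of a foreign subsidiary by a resident firm (outward FDI) 201.23.)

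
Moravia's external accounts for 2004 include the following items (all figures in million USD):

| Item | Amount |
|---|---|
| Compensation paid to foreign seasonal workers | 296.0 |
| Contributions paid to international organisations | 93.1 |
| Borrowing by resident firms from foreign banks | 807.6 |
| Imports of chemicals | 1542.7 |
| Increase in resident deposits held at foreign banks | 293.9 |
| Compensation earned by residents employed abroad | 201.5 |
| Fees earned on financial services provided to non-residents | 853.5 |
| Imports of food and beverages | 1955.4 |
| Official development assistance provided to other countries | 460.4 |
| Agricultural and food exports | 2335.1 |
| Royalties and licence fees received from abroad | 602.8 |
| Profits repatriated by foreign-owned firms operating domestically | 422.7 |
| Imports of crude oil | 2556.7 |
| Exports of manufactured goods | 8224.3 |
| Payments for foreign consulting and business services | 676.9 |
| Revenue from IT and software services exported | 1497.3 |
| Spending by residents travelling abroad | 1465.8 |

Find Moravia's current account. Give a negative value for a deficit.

4244.8

Goods: 2335.1 - 2556.7 - 1955.4 - 1542.7 + 8224.3 = 4504.6
Services: 1497.3 + 853.5 - 1465.8 + 602.8 - 676.9 = 810.9
Primary income: -296.0 - 422.7 + 201.5 = -517.2
Secondary income: -93.1 - 460.4 = -553.5
Current account = 4504.6 + 810.9 + (-517.2) + (-553.5) = 4244.8
(Excluded from the current account — financial account: borrowing by resident firms from foreign banks 807.6, increase in resident deposits held at foreign banks 293.9.)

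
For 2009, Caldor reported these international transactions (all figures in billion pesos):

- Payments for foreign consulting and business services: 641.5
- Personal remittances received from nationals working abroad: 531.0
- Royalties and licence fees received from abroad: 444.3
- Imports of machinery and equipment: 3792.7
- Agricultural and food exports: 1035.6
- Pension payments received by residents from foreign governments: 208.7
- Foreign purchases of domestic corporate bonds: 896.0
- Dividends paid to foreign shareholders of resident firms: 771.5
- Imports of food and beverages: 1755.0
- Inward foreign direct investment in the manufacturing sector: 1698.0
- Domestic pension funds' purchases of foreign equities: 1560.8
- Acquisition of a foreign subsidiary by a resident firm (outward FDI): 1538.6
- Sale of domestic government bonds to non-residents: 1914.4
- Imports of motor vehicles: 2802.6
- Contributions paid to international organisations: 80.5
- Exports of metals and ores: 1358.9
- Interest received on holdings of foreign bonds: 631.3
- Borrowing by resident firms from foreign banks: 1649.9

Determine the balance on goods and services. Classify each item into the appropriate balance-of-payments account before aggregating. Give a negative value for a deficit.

-6153.0

Goods: -3792.7 - 2802.6 + 1035.6 - 1755.0 + 1358.9 = -5955.8
Services: 444.3 - 641.5 = -197.2
Trade balance = -5955.8 + (-197.2) = -6153.0
(Excluded from the trade balance — secondary income: personal remittances received from nationals working abroad 531.0, pension payments received by residents from foreign governments 208.7, contributions paid to international organisations 80.5; financial account: foreign purchases of domestic corporate bonds 896.0, inward foreign direct investment in the manufacturing sector 1698.0, domestic pension funds' purchases of foreign equities 1560.8, acquisition of a foreign subsidiary by a resident firm (outward FDI) 1538.6, sale of domestic government bonds to non-residents 1914.4, borrowing by resident firms from foreign banks 1649.9; primary income: dividends paid to foreign shareholders of resident firms 771.5, interest received on holdings of foreign bonds 631.3.)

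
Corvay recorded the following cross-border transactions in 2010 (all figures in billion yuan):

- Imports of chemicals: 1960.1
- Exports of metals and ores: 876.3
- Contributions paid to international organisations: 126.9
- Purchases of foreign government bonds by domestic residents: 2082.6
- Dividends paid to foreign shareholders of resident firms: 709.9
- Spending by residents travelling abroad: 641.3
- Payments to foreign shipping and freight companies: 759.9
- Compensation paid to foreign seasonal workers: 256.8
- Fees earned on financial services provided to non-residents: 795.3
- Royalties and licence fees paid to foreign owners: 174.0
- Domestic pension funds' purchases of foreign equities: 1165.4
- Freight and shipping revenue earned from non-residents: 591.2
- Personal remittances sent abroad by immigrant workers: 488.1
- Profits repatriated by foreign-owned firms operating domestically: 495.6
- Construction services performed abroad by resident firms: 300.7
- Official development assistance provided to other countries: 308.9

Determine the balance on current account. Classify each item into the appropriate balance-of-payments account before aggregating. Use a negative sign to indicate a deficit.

-3358.0

Goods: -1960.1 + 876.3 = -1083.8
Services: 591.2 - 641.3 - 174.0 + 795.3 + 300.7 - 759.9 = 112.0
Primary income: -256.8 - 709.9 - 495.6 = -1462.3
Secondary income: -308.9 - 488.1 - 126.9 = -923.9
Current account = (-1083.8) + 112.0 + (-1462.3) + (-923.9) = -3358.0
(Excluded from the current account — financial account: purchases of foreign government bonds by domestic residents 2082.6, domestic pension funds' purchases of foreign equities 1165.4.)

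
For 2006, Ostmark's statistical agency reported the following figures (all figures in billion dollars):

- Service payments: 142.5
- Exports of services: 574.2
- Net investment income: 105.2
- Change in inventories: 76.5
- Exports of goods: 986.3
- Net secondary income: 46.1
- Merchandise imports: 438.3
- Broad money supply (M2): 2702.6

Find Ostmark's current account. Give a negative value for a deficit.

1131.0

Goods balance = 986.3 - 438.3 = 548.0
Services balance = 574.2 - 142.5 = 431.7
Trade balance (goods + services) = 548.0 + 431.7 = 979.7
Net primary income = 105.2
Net secondary income = 46.1
Current account = 979.7 + 105.2 + 46.1 = 1131.0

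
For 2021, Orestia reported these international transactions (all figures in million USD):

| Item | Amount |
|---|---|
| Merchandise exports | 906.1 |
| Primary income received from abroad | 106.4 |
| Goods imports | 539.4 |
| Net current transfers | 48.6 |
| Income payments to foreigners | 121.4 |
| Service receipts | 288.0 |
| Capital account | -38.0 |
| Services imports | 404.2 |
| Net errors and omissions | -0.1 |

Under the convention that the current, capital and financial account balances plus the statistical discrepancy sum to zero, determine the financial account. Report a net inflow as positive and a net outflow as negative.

Goods balance = 906.1 - 539.4 = 366.7
Services balance = 288.0 - 404.2 = -116.2
Trade balance (goods + services) = 366.7 + (-116.2) = 250.5
Net primary income = 106.4 - 121.4 = -15.0
Net secondary income = 48.6
Current account = 250.5 + (-15.0) + 48.6 = 284.1
Financial account = -(284.1 + (-38.0) + (-0.1)) = -246.0

-246.0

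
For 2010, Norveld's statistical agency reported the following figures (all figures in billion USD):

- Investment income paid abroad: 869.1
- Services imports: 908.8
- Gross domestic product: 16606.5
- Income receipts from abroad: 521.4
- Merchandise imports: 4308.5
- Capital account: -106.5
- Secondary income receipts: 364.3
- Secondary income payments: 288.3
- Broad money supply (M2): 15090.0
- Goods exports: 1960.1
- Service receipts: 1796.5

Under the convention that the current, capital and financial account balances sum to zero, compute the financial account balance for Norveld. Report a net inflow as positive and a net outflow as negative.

Goods balance = 1960.1 - 4308.5 = -2348.4
Services balance = 1796.5 - 908.8 = 887.7
Trade balance (goods + services) = -2348.4 + 887.7 = -1460.7
Net primary income = 521.4 - 869.1 = -347.7
Net secondary income = 364.3 - 288.3 = 76.0
Current account = -1460.7 + (-347.7) + 76.0 = -1732.4
Financial account = -(-1732.4 + (-106.5)) = 1838.9

1838.9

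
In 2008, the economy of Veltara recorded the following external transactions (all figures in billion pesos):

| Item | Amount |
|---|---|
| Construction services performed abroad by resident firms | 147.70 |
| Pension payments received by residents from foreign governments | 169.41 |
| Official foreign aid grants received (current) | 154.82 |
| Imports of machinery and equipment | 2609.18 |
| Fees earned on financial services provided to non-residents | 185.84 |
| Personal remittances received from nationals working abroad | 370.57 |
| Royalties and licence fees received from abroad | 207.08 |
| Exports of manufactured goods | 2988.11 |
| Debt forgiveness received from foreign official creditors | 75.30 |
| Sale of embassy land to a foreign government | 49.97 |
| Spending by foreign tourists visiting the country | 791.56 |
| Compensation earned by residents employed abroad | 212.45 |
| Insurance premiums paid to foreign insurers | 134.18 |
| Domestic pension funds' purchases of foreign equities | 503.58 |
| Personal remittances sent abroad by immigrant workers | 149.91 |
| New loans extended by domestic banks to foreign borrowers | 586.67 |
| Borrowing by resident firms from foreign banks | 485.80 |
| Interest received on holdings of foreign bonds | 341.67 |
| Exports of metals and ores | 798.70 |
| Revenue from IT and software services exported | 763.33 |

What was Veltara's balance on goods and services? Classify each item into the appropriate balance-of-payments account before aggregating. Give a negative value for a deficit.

3138.96

Goods: 2988.11 - 2609.18 + 798.70 = 1177.63
Services: 763.33 + 791.56 + 185.84 - 134.18 + 207.08 + 147.70 = 1961.33
Trade balance = 1177.63 + 1961.33 = 3138.96
(Excluded from the trade balance — secondary income: pension payments received by residents from foreign governments 169.41, official foreign aid grants received (current) 154.82, personal remittances received from nationals working abroad 370.57, personal remittances sent abroad by immigrant workers 149.91; capital account: debt forgiveness received from foreign official creditors 75.30, sale of embassy land to a foreign government 49.97; primary income: compensation earned by residents employed abroad 212.45, interest received on holdings of foreign bonds 341.67; financial account: domestic pension funds' purchases of foreign equities 503.58, new loans extended by domestic banks to foreign borrowers 586.67, borrowing by resident firms from foreign banks 485.80.)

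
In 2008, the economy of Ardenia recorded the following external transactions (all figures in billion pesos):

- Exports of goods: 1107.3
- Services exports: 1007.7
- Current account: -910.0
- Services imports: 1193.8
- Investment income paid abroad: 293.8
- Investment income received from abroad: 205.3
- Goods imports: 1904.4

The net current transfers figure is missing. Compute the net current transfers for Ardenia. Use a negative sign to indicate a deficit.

Current account = goods balance + services balance + net primary income + net secondary income
Sum of the known components = -1071.7
Net current transfers = CA - (known components) = -910.0 - (-1071.7) = 161.7

161.7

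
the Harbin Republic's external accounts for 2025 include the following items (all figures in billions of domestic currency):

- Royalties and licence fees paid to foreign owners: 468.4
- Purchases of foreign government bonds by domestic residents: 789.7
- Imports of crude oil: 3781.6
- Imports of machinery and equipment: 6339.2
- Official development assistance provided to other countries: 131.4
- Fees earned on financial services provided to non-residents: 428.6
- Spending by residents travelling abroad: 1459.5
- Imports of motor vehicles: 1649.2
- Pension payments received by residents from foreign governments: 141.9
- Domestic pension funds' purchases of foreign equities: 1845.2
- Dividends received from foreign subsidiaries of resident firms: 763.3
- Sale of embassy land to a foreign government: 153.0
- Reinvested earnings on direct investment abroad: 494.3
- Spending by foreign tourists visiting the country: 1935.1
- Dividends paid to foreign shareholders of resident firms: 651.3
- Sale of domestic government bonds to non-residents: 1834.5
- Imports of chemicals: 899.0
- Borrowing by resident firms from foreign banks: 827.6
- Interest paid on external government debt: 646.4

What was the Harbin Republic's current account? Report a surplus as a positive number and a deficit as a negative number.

-12262.8

Goods: -899.0 - 6339.2 - 1649.2 - 3781.6 = -12669.0
Services: -1459.5 - 468.4 + 428.6 + 1935.1 = 435.8
Primary income: -651.3 + 763.3 + 494.3 - 646.4 = -40.1
Secondary income: 141.9 - 131.4 = 10.5
Current account = (-12669.0) + 435.8 + (-40.1) + 10.5 = -12262.8
(Excluded from the current account — financial account: purchases of foreign government bonds by domestic residents 789.7, domestic pension funds' purchases of foreign equities 1845.2, sale of domestic government bonds to non-residents 1834.5, borrowing by resident firms from foreign banks 827.6; capital account: sale of embassy land to a foreign government 153.0.)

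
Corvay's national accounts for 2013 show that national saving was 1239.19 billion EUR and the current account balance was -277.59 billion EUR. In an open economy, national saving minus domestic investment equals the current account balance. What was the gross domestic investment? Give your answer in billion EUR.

1516.78

S - I = CA (net lending to the rest of the world).
I = S - CA = 1239.19 - (-277.59) = 1516.78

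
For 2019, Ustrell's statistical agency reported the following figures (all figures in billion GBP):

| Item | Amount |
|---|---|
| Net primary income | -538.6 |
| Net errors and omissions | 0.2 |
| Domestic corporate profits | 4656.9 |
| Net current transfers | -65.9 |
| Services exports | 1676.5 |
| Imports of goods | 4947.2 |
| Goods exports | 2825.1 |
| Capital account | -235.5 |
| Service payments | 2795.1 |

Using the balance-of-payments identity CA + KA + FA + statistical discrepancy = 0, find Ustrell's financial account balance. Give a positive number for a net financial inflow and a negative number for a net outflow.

4080.5

Goods balance = 2825.1 - 4947.2 = -2122.1
Services balance = 1676.5 - 2795.1 = -1118.6
Trade balance (goods + services) = -2122.1 + (-1118.6) = -3240.7
Net primary income = -538.6
Net secondary income = -65.9
Current account = -3240.7 + (-538.6) + (-65.9) = -3845.2
Financial account = -(-3845.2 + (-235.5) + 0.2) = 4080.5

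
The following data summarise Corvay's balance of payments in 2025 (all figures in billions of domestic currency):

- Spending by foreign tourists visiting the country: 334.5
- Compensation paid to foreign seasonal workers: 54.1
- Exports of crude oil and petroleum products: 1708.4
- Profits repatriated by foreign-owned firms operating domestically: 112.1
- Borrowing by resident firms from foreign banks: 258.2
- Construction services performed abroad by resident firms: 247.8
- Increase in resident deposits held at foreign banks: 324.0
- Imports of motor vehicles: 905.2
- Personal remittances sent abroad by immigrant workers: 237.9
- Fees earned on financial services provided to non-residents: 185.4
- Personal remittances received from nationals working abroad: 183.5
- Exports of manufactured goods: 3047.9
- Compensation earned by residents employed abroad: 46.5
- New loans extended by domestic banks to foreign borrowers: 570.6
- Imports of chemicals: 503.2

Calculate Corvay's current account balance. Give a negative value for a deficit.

Goods: 1708.4 - 905.2 + 3047.9 - 503.2 = 3347.9
Services: 247.8 + 334.5 + 185.4 = 767.7
Primary income: -112.1 + 46.5 - 54.1 = -119.7
Secondary income: 183.5 - 237.9 = -54.4
Current account = 3347.9 + 767.7 + (-119.7) + (-54.4) = 3941.5
(Excluded from the current account — financial account: borrowing by resident firms from foreign banks 258.2, increase in resident deposits held at foreign banks 324.0, new loans extended by domestic banks to foreign borrowers 570.6.)

3941.5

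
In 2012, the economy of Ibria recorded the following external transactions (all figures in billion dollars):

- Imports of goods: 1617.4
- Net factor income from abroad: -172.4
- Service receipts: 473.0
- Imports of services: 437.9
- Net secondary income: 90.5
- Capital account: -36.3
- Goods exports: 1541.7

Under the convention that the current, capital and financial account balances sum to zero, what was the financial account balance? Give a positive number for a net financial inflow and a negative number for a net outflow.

Goods balance = 1541.7 - 1617.4 = -75.7
Services balance = 473.0 - 437.9 = 35.1
Trade balance (goods + services) = -75.7 + 35.1 = -40.6
Net primary income = -172.4
Net secondary income = 90.5
Current account = -40.6 + (-172.4) + 90.5 = -122.5
Financial account = -(-122.5 + (-36.3)) = 158.8

158.8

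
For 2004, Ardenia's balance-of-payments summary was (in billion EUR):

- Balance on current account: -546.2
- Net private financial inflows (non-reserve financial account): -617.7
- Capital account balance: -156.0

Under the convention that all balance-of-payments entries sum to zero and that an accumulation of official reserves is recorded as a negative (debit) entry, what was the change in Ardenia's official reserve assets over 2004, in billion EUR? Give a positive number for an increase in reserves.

Official reserve transactions balance = -((-546.2) + (-156.0) + (-617.7)) = 1319.9
An accumulation of reserves is recorded as a debit (negative entry), so the change in the stock of reserves is the negative of that balance.
Change in official reserves = -(1319.9) = -1319.9

-1319.9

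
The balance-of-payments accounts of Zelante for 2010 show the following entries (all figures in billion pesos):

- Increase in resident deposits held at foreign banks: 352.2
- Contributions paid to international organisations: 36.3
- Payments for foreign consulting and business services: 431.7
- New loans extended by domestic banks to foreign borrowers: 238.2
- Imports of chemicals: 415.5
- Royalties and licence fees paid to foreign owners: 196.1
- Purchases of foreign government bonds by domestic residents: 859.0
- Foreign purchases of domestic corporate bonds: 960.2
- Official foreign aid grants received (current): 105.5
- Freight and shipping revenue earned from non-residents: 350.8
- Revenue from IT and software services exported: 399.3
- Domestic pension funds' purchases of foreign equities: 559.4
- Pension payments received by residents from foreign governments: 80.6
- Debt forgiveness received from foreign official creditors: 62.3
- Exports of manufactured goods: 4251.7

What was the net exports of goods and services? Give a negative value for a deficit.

Goods: -415.5 + 4251.7 = 3836.2
Services: 399.3 - 431.7 + 350.8 - 196.1 = 122.3
Trade balance = 3836.2 + 122.3 = 3958.5
(Excluded from the trade balance — financial account: increase in resident deposits held at foreign banks 352.2, new loans extended by domestic banks to foreign borrowers 238.2, purchases of foreign government bonds by domestic residents 859.0, foreign purchases of domestic corporate bonds 960.2, domestic pension funds' purchases of foreign equities 559.4; secondary income: contributions paid to international organisations 36.3, official foreign aid grants received (current) 105.5, pension payments received by residents from foreign governments 80.6; capital account: debt forgiveness received from foreign official creditors 62.3.)

3958.5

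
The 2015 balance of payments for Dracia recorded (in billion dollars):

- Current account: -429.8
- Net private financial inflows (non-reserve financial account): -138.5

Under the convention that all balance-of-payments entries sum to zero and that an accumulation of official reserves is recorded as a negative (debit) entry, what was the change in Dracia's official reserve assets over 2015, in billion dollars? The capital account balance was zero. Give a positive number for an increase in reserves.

Official reserve transactions balance = -((-429.8) + (-138.5)) = 568.3
An accumulation of reserves is recorded as a debit (negative entry), so the change in the stock of reserves is the negative of that balance.
Change in official reserves = -(568.3) = -568.3

-568.3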